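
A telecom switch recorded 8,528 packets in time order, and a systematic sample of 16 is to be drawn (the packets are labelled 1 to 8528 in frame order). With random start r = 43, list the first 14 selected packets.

k = N/n = 8528/16 = 533
packet 1: 43
packet 2: 43 + 533 = 576
packet 3: 576 + 533 = 1109
packet 4: 1109 + 533 = 1642
packet 5: 1642 + 533 = 2175
packet 6: 2175 + 533 = 2708
packet 7: 2708 + 533 = 3241
packet 8: 3241 + 533 = 3774
packet 9: 3774 + 533 = 4307
packet 10: 4307 + 533 = 4840
packet 11: 4840 + 533 = 5373
packet 12: 5373 + 533 = 5906
packet 13: 5906 + 533 = 6439
packet 14: 6439 + 533 = 6972

43, 576, 1109, 1642, 2175, 2708, 3241, 3774, 4307, 4840, 5373, 5906, 6439, 6972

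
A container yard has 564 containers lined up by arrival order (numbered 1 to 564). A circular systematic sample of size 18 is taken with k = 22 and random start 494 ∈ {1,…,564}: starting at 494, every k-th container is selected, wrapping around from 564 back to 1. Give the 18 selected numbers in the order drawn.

Selection 1: 494
Selection 2: 494 + 22 = 516
Selection 3: 516 + 22 = 538
Selection 4: 538 + 22 = 560
Selection 5: 560 + 22 = 582 → 582 − 564 = 18
Selection 6: 18 + 22 = 40
Selection 7: 40 + 22 = 62
Selection 8: 62 + 22 = 84
Selection 9: 84 + 22 = 106
Selection 10: 106 + 22 = 128
Selection 11: 128 + 22 = 150
Selection 12: 150 + 22 = 172
Selection 13: 172 + 22 = 194
Selection 14: 194 + 22 = 216
Selection 15: 216 + 22 = 238
Selection 16: 238 + 22 = 260
Selection 17: 260 + 22 = 282
Selection 18: 282 + 22 = 304

494, 516, 538, 560, 18, 40, 62, 84, 106, 128, 150, 172, 194, 216, 238, 260, 282, 304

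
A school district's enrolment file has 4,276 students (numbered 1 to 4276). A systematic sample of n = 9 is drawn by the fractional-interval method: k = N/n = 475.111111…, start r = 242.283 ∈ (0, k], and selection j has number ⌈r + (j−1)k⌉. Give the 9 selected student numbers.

243, 718, 1193, 1668, 2143, 2618, 3093, 3569, 4044

j=1: r + 0k = 242.283 → ⌈·⌉ = 243
j=2: r + 1k = 717.394111… → ⌈·⌉ = 718
j=3: r + 2k = 1192.505222… → ⌈·⌉ = 1193
j=4: r + 3k = 1667.616333… → ⌈·⌉ = 1668
j=5: r + 4k = 2142.727444… → ⌈·⌉ = 2143
j=6: r + 5k = 2617.838555… → ⌈·⌉ = 2618
j=7: r + 6k = 3092.949666… → ⌈·⌉ = 3093
j=8: r + 7k = 3568.060777… → ⌈·⌉ = 3569
j=9: r + 8k = 4043.171888… → ⌈·⌉ = 4044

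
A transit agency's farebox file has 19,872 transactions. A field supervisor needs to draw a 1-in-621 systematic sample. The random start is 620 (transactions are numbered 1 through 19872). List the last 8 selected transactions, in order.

25th selection = 620 + 24×621 = 15524
26th: 15524 + 621 = 16145
27th: 16145 + 621 = 16766
28th: 16766 + 621 = 17387
29th: 17387 + 621 = 18008
30th: 18008 + 621 = 18629
31st: 18629 + 621 = 19250
32nd: 19250 + 621 = 19871

15524, 16145, 16766, 17387, 18008, 18629, 19250, 19871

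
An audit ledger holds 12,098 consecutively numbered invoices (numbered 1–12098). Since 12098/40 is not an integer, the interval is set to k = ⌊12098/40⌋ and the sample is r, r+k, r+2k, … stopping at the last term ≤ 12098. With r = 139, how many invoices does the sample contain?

40

k = ⌊12098/40⌋ = 302
Achieved size = ⌊(12098 − 139)/302⌋ + 1 = ⌊11959/302⌋ + 1 = 39 + 1 = 40
(last selection: 139 + 39×302 = 11917 ≤ 12098; next would be 12219 > 12098)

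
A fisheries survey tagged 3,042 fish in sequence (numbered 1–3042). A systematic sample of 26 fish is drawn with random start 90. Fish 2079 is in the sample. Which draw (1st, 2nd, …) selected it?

18

k = 3042/26 = 117
position = (2079 − 90)/117 + 1 = 1989/117 + 1 = 17 + 1 = 18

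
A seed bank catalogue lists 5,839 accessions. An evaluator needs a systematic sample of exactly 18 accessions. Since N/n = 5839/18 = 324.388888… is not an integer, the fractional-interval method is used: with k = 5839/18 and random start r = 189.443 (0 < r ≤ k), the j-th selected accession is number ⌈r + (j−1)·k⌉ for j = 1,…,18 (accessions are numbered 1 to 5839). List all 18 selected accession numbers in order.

190, 514, 839, 1163, 1487, 1812, 2136, 2461, 2785, 3109, 3434, 3758, 4083, 4407, 4731, 5056, 5380, 5705

j=1: r + 0k = 189.443 → ⌈·⌉ = 190
j=2: r + 1k = 513.831888… → ⌈·⌉ = 514
j=3: r + 2k = 838.220777… → ⌈·⌉ = 839
j=4: r + 3k = 1162.609666… → ⌈·⌉ = 1163
j=5: r + 4k = 1486.998555… → ⌈·⌉ = 1487
j=6: r + 5k = 1811.387444… → ⌈·⌉ = 1812
j=7: r + 6k = 2135.776333… → ⌈·⌉ = 2136
j=8: r + 7k = 2460.165222… → ⌈·⌉ = 2461
j=9: r + 8k = 2784.554111… → ⌈·⌉ = 2785
j=10: r + 9k = 3108.943 → ⌈·⌉ = 3109
j=11: r + 10k = 3433.331888… → ⌈·⌉ = 3434
j=12: r + 11k = 3757.720777… → ⌈·⌉ = 3758
j=13: r + 12k = 4082.109666… → ⌈·⌉ = 4083
j=14: r + 13k = 4406.498555… → ⌈·⌉ = 4407
j=15: r + 14k = 4730.887444… → ⌈·⌉ = 4731
j=16: r + 15k = 5055.276333… → ⌈·⌉ = 5056
j=17: r + 16k = 5379.665222… → ⌈·⌉ = 5380
j=18: r + 17k = 5704.054111… → ⌈·⌉ = 5705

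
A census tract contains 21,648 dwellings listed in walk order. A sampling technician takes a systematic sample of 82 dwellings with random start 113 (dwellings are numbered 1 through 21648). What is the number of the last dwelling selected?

21497

k = 21648/82 = 264
82nd selection = r + (82−1)·k = 113 + 81×264 = 113 + 21384 = 21497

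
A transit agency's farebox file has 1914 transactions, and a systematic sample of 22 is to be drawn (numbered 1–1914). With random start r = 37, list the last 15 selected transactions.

k = N/n = 1914/22 = 87
8th selection = 37 + 7×87 = 646
9th: 646 + 87 = 733
10th: 733 + 87 = 820
11th: 820 + 87 = 907
12th: 907 + 87 = 994
13th: 994 + 87 = 1081
14th: 1081 + 87 = 1168
15th: 1168 + 87 = 1255
16th: 1255 + 87 = 1342
17th: 1342 + 87 = 1429
18th: 1429 + 87 = 1516
19th: 1516 + 87 = 1603
20th: 1603 + 87 = 1690
21st: 1690 + 87 = 1777
22nd: 1777 + 87 = 1864

646, 733, 820, 907, 994, 1081, 1168, 1255, 1342, 1429, 1516, 1603, 1690, 1777, 1864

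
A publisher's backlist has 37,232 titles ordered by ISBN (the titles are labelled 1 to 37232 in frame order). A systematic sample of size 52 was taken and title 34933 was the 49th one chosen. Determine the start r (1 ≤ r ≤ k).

k = 37232/52 = 716
r = 34933 − (49−1)×716 = 34933 − 34368 = 565

565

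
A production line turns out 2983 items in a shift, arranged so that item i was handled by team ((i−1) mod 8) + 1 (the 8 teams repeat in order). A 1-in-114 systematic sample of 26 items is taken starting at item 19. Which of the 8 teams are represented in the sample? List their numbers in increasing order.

Consecutive selections differ by k = 114, so their team numbers differ by 114 mod 8 = 2.
gcd(114, 8) = 2, so the sample visits 8/2 = 4 distinct residues mod 8.
Start 19 is team 3; the teams hit are 1, 3, 5, 7.

1, 3, 5, 7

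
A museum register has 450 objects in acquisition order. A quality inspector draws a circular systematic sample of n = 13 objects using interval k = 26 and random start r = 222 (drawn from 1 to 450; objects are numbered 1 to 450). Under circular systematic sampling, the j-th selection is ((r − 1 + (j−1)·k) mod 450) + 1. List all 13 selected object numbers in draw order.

Selection 1: 222
Selection 2: 222 + 26 = 248
Selection 3: 248 + 26 = 274
Selection 4: 274 + 26 = 300
Selection 5: 300 + 26 = 326
Selection 6: 326 + 26 = 352
Selection 7: 352 + 26 = 378
Selection 8: 378 + 26 = 404
Selection 9: 404 + 26 = 430
Selection 10: 430 + 26 = 456 → 456 − 450 = 6
Selection 11: 6 + 26 = 32
Selection 12: 32 + 26 = 58
Selection 13: 58 + 26 = 84

222, 248, 274, 300, 326, 352, 378, 404, 430, 6, 32, 58, 84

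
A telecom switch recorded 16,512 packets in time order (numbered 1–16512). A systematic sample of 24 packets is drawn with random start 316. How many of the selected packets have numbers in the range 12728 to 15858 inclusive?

k = 16512/24 = 688
First selection ≥ 12728: 316 + ⌈(12728−316)/688⌉·688 = 316 + 19×688 = 13388
Last selection ≤ 15858: 316 + ⌊(15858−316)/688⌋·688 = 316 + 22×688 = 15452
Count = 22 − 19 + 1 = 4

4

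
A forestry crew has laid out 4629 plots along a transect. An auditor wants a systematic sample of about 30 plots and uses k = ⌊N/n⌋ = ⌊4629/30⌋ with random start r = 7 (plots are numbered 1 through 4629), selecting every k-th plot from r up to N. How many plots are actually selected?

31

k = ⌊4629/30⌋ = 154
Achieved size = ⌊(4629 − 7)/154⌋ + 1 = ⌊4622/154⌋ + 1 = 30 + 1 = 31
(last selection: 7 + 30×154 = 4627 ≤ 4629; next would be 4781 > 4629)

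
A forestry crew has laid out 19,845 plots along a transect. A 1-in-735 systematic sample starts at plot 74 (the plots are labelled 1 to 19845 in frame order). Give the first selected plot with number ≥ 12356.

12569

k = 735
Steps past start: ⌈(12356 − 74)/735⌉ = ⌈12282/735⌉ = 17
Selected plot: 74 + 17×735 = 12569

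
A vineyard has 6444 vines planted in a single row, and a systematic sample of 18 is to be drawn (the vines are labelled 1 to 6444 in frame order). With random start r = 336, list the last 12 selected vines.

2484, 2842, 3200, 3558, 3916, 4274, 4632, 4990, 5348, 5706, 6064, 6422

k = N/n = 6444/18 = 358
7th selection = 336 + 6×358 = 2484
8th: 2484 + 358 = 2842
9th: 2842 + 358 = 3200
10th: 3200 + 358 = 3558
11th: 3558 + 358 = 3916
12th: 3916 + 358 = 4274
13th: 4274 + 358 = 4632
14th: 4632 + 358 = 4990
15th: 4990 + 358 = 5348
16th: 5348 + 358 = 5706
17th: 5706 + 358 = 6064
18th: 6064 + 358 = 6422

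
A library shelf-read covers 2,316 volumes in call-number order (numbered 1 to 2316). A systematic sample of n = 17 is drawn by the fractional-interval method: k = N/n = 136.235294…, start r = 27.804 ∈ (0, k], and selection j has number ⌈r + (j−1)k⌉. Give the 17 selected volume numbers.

j=1: r + 0k = 27.804 → ⌈·⌉ = 28
j=2: r + 1k = 164.039294… → ⌈·⌉ = 165
j=3: r + 2k = 300.274588… → ⌈·⌉ = 301
j=4: r + 3k = 436.509882… → ⌈·⌉ = 437
j=5: r + 4k = 572.745176… → ⌈·⌉ = 573
j=6: r + 5k = 708.980470… → ⌈·⌉ = 709
j=7: r + 6k = 845.215764… → ⌈·⌉ = 846
j=8: r + 7k = 981.451058… → ⌈·⌉ = 982
j=9: r + 8k = 1117.686352… → ⌈·⌉ = 1118
j=10: r + 9k = 1253.921647… → ⌈·⌉ = 1254
j=11: r + 10k = 1390.156941… → ⌈·⌉ = 1391
j=12: r + 11k = 1526.392235… → ⌈·⌉ = 1527
j=13: r + 12k = 1662.627529… → ⌈·⌉ = 1663
j=14: r + 13k = 1798.862823… → ⌈·⌉ = 1799
j=15: r + 14k = 1935.098117… → ⌈·⌉ = 1936
j=16: r + 15k = 2071.333411… → ⌈·⌉ = 2072
j=17: r + 16k = 2207.568705… → ⌈·⌉ = 2208

28, 165, 301, 437, 573, 709, 846, 982, 1118, 1254, 1391, 1527, 1663, 1799, 1936, 2072, 2208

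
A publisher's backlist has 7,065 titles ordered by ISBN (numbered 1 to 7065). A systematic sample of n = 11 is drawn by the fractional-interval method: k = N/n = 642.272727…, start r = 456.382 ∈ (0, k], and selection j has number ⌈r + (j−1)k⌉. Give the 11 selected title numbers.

457, 1099, 1741, 2384, 3026, 3668, 4311, 4953, 5595, 6237, 6880

j=1: r + 0k = 456.382 → ⌈·⌉ = 457
j=2: r + 1k = 1098.654727… → ⌈·⌉ = 1099
j=3: r + 2k = 1740.927454… → ⌈·⌉ = 1741
j=4: r + 3k = 2383.200181… → ⌈·⌉ = 2384
j=5: r + 4k = 3025.472909… → ⌈·⌉ = 3026
j=6: r + 5k = 3667.745636… → ⌈·⌉ = 3668
j=7: r + 6k = 4310.018363… → ⌈·⌉ = 4311
j=8: r + 7k = 4952.291090… → ⌈·⌉ = 4953
j=9: r + 8k = 5594.563818… → ⌈·⌉ = 5595
j=10: r + 9k = 6236.836545… → ⌈·⌉ = 6237
j=11: r + 10k = 6879.109272… → ⌈·⌉ = 6880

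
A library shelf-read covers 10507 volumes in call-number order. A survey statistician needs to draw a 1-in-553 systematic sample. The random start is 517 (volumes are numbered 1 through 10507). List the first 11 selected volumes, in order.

volume 1: 517
volume 2: 517 + 553 = 1070
volume 3: 1070 + 553 = 1623
volume 4: 1623 + 553 = 2176
volume 5: 2176 + 553 = 2729
volume 6: 2729 + 553 = 3282
volume 7: 3282 + 553 = 3835
volume 8: 3835 + 553 = 4388
volume 9: 4388 + 553 = 4941
volume 10: 4941 + 553 = 5494
volume 11: 5494 + 553 = 6047

517, 1070, 1623, 2176, 2729, 3282, 3835, 4388, 4941, 5494, 6047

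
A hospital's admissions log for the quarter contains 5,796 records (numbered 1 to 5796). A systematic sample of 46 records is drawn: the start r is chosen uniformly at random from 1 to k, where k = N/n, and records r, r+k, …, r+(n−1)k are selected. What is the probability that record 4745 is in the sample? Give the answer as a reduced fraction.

k = 5796/46 = 126.
Record 4745 is selected iff r ≡ 4745 (mod 126); exactly one such r in {1,…,126}.
Inclusion probability = 1/126.

1/126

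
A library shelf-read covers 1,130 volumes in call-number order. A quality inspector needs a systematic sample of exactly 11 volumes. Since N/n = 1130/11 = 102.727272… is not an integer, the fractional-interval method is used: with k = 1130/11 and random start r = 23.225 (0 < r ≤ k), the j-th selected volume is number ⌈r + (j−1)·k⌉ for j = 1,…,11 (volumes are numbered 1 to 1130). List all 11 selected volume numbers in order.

24, 126, 229, 332, 435, 537, 640, 743, 846, 948, 1051

j=1: r + 0k = 23.225 → ⌈·⌉ = 24
j=2: r + 1k = 125.952272… → ⌈·⌉ = 126
j=3: r + 2k = 228.679545… → ⌈·⌉ = 229
j=4: r + 3k = 331.406818… → ⌈·⌉ = 332
j=5: r + 4k = 434.134090… → ⌈·⌉ = 435
j=6: r + 5k = 536.861363… → ⌈·⌉ = 537
j=7: r + 6k = 639.588636… → ⌈·⌉ = 640
j=8: r + 7k = 742.315909… → ⌈·⌉ = 743
j=9: r + 8k = 845.043181… → ⌈·⌉ = 846
j=10: r + 9k = 947.770454… → ⌈·⌉ = 948
j=11: r + 10k = 1050.497727… → ⌈·⌉ = 1051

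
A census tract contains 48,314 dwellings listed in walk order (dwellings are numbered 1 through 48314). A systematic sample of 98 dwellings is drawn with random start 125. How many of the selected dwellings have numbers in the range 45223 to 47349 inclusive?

4

k = 48314/98 = 493
First selection ≥ 45223: 125 + ⌈(45223−125)/493⌉·493 = 125 + 92×493 = 45481
Last selection ≤ 47349: 125 + ⌊(47349−125)/493⌋·493 = 125 + 95×493 = 46960
Count = 95 − 92 + 1 = 4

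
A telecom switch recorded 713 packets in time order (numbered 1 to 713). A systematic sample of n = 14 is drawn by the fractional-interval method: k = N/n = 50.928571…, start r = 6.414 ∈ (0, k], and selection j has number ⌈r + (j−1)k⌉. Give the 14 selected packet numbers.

j=1: r + 0k = 6.414 → ⌈·⌉ = 7
j=2: r + 1k = 57.342571… → ⌈·⌉ = 58
j=3: r + 2k = 108.271142… → ⌈·⌉ = 109
j=4: r + 3k = 159.199714… → ⌈·⌉ = 160
j=5: r + 4k = 210.128285… → ⌈·⌉ = 211
j=6: r + 5k = 261.056857… → ⌈·⌉ = 262
j=7: r + 6k = 311.985428… → ⌈·⌉ = 312
j=8: r + 7k = 362.914 → ⌈·⌉ = 363
j=9: r + 8k = 413.842571… → ⌈·⌉ = 414
j=10: r + 9k = 464.771142… → ⌈·⌉ = 465
j=11: r + 10k = 515.699714… → ⌈·⌉ = 516
j=12: r + 11k = 566.628285… → ⌈·⌉ = 567
j=13: r + 12k = 617.556857… → ⌈·⌉ = 618
j=14: r + 13k = 668.485428… → ⌈·⌉ = 669

7, 58, 109, 160, 211, 262, 312, 363, 414, 465, 516, 567, 618, 669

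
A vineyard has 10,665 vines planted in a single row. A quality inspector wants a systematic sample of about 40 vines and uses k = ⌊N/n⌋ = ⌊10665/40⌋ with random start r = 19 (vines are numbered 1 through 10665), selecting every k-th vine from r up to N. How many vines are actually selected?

k = ⌊10665/40⌋ = 266
Achieved size = ⌊(10665 − 19)/266⌋ + 1 = ⌊10646/266⌋ + 1 = 40 + 1 = 41
(last selection: 19 + 40×266 = 10659 ≤ 10665; next would be 10925 > 10665)

41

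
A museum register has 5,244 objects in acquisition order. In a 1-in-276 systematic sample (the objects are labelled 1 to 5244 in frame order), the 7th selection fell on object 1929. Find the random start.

k = 276
r = 1929 − (7−1)×276 = 1929 − 1656 = 273

273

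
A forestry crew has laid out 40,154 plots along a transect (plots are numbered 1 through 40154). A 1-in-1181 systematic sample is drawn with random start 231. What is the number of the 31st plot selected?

35661

k = 1181
31st selection = r + (31−1)·k = 231 + 30×1181 = 231 + 35430 = 35661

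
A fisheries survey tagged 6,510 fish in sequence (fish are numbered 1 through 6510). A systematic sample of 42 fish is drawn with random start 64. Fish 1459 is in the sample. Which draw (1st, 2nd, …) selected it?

10

k = 6510/42 = 155
position = (1459 − 64)/155 + 1 = 1395/155 + 1 = 9 + 1 = 10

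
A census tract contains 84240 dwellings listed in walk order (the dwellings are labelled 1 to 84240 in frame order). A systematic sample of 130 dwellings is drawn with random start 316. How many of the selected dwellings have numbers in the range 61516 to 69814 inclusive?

k = 84240/130 = 648
First selection ≥ 61516: 316 + ⌈(61516−316)/648⌉·648 = 316 + 95×648 = 61876
Last selection ≤ 69814: 316 + ⌊(69814−316)/648⌋·648 = 316 + 107×648 = 69652
Count = 107 − 95 + 1 = 13

13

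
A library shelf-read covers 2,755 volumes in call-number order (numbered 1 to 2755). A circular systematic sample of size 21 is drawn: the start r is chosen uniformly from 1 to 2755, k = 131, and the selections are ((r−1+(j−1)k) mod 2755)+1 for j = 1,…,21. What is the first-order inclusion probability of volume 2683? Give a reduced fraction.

21/2755

For each position j, as r ranges over 1…2755 the j-th selection hits every volume exactly once, so volume 2683 is selected for exactly 21 of the 2755 starts.
Inclusion probability = 21/2755.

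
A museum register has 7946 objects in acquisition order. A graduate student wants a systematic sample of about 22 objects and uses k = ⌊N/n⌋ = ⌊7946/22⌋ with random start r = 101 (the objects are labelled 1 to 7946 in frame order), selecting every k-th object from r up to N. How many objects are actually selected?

22

k = ⌊7946/22⌋ = 361
Achieved size = ⌊(7946 − 101)/361⌋ + 1 = ⌊7845/361⌋ + 1 = 21 + 1 = 22
(last selection: 101 + 21×361 = 7682 ≤ 7946; next would be 8043 > 7946)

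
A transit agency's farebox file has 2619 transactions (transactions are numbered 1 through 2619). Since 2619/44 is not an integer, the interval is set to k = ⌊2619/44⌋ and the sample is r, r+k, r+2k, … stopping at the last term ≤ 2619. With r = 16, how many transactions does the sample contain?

45

k = ⌊2619/44⌋ = 59
Achieved size = ⌊(2619 − 16)/59⌋ + 1 = ⌊2603/59⌋ + 1 = 44 + 1 = 45
(last selection: 16 + 44×59 = 2612 ≤ 2619; next would be 2671 > 2619)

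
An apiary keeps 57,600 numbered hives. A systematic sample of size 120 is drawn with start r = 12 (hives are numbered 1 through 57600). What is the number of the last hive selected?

k = 57600/120 = 480
120th selection = r + (120−1)·k = 12 + 119×480 = 12 + 57120 = 57132

57132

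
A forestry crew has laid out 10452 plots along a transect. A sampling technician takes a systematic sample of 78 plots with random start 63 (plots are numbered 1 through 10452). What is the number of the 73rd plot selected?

9711

k = 10452/78 = 134
73rd selection = r + (73−1)·k = 63 + 72×134 = 63 + 9648 = 9711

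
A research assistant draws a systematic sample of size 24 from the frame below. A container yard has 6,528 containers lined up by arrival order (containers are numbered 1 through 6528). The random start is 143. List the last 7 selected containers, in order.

k = N/n = 6528/24 = 272
18th selection = 143 + 17×272 = 4767
19th: 4767 + 272 = 5039
20th: 5039 + 272 = 5311
21st: 5311 + 272 = 5583
22nd: 5583 + 272 = 5855
23rd: 5855 + 272 = 6127
24th: 6127 + 272 = 6399

4767, 5039, 5311, 5583, 5855, 6127, 6399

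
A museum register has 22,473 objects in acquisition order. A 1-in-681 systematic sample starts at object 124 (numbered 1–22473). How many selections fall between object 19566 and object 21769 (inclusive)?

3

k = 681
First selection ≥ 19566: 124 + ⌈(19566−124)/681⌉·681 = 124 + 29×681 = 19873
Last selection ≤ 21769: 124 + ⌊(21769−124)/681⌋·681 = 124 + 31×681 = 21235
Count = 31 − 29 + 1 = 3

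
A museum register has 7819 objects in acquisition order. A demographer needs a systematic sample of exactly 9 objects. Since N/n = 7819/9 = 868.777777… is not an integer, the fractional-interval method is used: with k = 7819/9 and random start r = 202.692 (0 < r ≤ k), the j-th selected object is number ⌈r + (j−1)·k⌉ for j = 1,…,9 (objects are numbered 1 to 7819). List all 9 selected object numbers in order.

j=1: r + 0k = 202.692 → ⌈·⌉ = 203
j=2: r + 1k = 1071.469777… → ⌈·⌉ = 1072
j=3: r + 2k = 1940.247555… → ⌈·⌉ = 1941
j=4: r + 3k = 2809.025333… → ⌈·⌉ = 2810
j=5: r + 4k = 3677.803111… → ⌈·⌉ = 3678
j=6: r + 5k = 4546.580888… → ⌈·⌉ = 4547
j=7: r + 6k = 5415.358666… → ⌈·⌉ = 5416
j=8: r + 7k = 6284.136444… → ⌈·⌉ = 6285
j=9: r + 8k = 7152.914222… → ⌈·⌉ = 7153

203, 1072, 1941, 2810, 3678, 4547, 5416, 6285, 7153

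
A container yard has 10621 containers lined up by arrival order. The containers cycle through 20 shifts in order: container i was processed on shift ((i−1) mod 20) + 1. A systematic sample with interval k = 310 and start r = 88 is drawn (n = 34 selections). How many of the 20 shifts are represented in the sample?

2

Consecutive selections differ by k = 310, so their shift numbers differ by 310 mod 20 = 10.
gcd(310, 20) = 10, so the sample visits 20/10 = 2 distinct residues mod 20.
Start 88 is shift 8; the shifts hit are 8, 18.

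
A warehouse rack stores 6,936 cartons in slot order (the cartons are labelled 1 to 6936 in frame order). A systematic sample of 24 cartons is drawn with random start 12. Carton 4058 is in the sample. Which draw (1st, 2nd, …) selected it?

k = 6936/24 = 289
position = (4058 − 12)/289 + 1 = 4046/289 + 1 = 14 + 1 = 15

15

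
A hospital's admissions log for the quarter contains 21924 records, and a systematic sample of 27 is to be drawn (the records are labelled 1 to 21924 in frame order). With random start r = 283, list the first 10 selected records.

283, 1095, 1907, 2719, 3531, 4343, 5155, 5967, 6779, 7591

k = N/n = 21924/27 = 812
record 1: 283
record 2: 283 + 812 = 1095
record 3: 1095 + 812 = 1907
record 4: 1907 + 812 = 2719
record 5: 2719 + 812 = 3531
record 6: 3531 + 812 = 4343
record 7: 4343 + 812 = 5155
record 8: 5155 + 812 = 5967
record 9: 5967 + 812 = 6779
record 10: 6779 + 812 = 7591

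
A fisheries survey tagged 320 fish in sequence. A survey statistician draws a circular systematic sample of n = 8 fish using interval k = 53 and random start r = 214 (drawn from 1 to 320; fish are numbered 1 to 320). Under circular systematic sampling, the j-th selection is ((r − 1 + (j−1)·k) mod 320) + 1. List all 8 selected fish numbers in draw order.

Selection 1: 214
Selection 2: 214 + 53 = 267
Selection 3: 267 + 53 = 320
Selection 4: 320 + 53 = 373 → 373 − 320 = 53
Selection 5: 53 + 53 = 106
Selection 6: 106 + 53 = 159
Selection 7: 159 + 53 = 212
Selection 8: 212 + 53 = 265

214, 267, 320, 53, 106, 159, 212, 265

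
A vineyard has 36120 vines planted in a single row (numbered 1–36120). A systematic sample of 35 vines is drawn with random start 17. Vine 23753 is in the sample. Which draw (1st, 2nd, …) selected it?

24

k = 36120/35 = 1032
position = (23753 − 17)/1032 + 1 = 23736/1032 + 1 = 23 + 1 = 24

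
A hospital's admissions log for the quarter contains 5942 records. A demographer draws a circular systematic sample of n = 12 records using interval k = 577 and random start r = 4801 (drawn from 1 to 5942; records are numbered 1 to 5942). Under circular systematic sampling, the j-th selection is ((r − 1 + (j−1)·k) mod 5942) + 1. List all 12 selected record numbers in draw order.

4801, 5378, 13, 590, 1167, 1744, 2321, 2898, 3475, 4052, 4629, 5206

Selection 1: 4801
Selection 2: 4801 + 577 = 5378
Selection 3: 5378 + 577 = 5955 → 5955 − 5942 = 13
Selection 4: 13 + 577 = 590
Selection 5: 590 + 577 = 1167
Selection 6: 1167 + 577 = 1744
Selection 7: 1744 + 577 = 2321
Selection 8: 2321 + 577 = 2898
Selection 9: 2898 + 577 = 3475
Selection 10: 3475 + 577 = 4052
Selection 11: 4052 + 577 = 4629
Selection 12: 4629 + 577 = 5206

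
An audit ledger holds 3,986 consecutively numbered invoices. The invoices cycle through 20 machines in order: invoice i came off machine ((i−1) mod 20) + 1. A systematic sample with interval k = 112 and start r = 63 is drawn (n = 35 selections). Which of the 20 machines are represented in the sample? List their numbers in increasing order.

3, 7, 11, 15, 19

Consecutive selections differ by k = 112, so their machine numbers differ by 112 mod 20 = 12.
gcd(112, 20) = 4, so the sample visits 20/4 = 5 distinct residues mod 20.
Start 63 is machine 3; the machines hit are 3, 7, 11, 15, 19.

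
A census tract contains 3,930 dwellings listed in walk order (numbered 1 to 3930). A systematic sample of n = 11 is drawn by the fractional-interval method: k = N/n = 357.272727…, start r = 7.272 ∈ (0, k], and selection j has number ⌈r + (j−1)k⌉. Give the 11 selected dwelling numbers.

j=1: r + 0k = 7.272 → ⌈·⌉ = 8
j=2: r + 1k = 364.544727… → ⌈·⌉ = 365
j=3: r + 2k = 721.817454… → ⌈·⌉ = 722
j=4: r + 3k = 1079.090181… → ⌈·⌉ = 1080
j=5: r + 4k = 1436.362909… → ⌈·⌉ = 1437
j=6: r + 5k = 1793.635636… → ⌈·⌉ = 1794
j=7: r + 6k = 2150.908363… → ⌈·⌉ = 2151
j=8: r + 7k = 2508.181090… → ⌈·⌉ = 2509
j=9: r + 8k = 2865.453818… → ⌈·⌉ = 2866
j=10: r + 9k = 3222.726545… → ⌈·⌉ = 3223
j=11: r + 10k = 3579.999272… → ⌈·⌉ = 3580

8, 365, 722, 1080, 1437, 1794, 2151, 2509, 2866, 3223, 3580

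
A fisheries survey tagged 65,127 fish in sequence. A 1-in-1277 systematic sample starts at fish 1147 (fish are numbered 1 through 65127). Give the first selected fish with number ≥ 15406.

k = 1277
Steps past start: ⌈(15406 − 1147)/1277⌉ = ⌈14259/1277⌉ = 12
Selected fish: 1147 + 12×1277 = 16471

16471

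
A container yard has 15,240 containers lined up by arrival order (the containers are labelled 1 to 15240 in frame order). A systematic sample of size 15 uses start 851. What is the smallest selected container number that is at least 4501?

k = 15240/15 = 1016
Steps past start: ⌈(4501 − 851)/1016⌉ = ⌈3650/1016⌉ = 4
Selected container: 851 + 4×1016 = 4915

4915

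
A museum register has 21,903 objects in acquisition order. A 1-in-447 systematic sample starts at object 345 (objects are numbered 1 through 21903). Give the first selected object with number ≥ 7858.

7944

k = 447
Steps past start: ⌈(7858 − 345)/447⌉ = ⌈7513/447⌉ = 17
Selected object: 345 + 17×447 = 7944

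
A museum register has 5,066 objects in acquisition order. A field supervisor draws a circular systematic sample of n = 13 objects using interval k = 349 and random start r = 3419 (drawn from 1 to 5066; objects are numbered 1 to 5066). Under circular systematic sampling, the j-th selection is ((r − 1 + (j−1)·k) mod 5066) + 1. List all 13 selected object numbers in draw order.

Selection 1: 3419
Selection 2: 3419 + 349 = 3768
Selection 3: 3768 + 349 = 4117
Selection 4: 4117 + 349 = 4466
Selection 5: 4466 + 349 = 4815
Selection 6: 4815 + 349 = 5164 → 5164 − 5066 = 98
Selection 7: 98 + 349 = 447
Selection 8: 447 + 349 = 796
Selection 9: 796 + 349 = 1145
Selection 10: 1145 + 349 = 1494
Selection 11: 1494 + 349 = 1843
Selection 12: 1843 + 349 = 2192
Selection 13: 2192 + 349 = 2541

3419, 3768, 4117, 4466, 4815, 98, 447, 796, 1145, 1494, 1843, 2192, 2541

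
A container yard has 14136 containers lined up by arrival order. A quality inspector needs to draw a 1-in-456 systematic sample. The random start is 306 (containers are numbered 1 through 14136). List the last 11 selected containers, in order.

21st selection = 306 + 20×456 = 9426
22nd: 9426 + 456 = 9882
23rd: 9882 + 456 = 10338
24th: 10338 + 456 = 10794
25th: 10794 + 456 = 11250
26th: 11250 + 456 = 11706
27th: 11706 + 456 = 12162
28th: 12162 + 456 = 12618
29th: 12618 + 456 = 13074
30th: 13074 + 456 = 13530
31st: 13530 + 456 = 13986

9426, 9882, 10338, 10794, 11250, 11706, 12162, 12618, 13074, 13530, 13986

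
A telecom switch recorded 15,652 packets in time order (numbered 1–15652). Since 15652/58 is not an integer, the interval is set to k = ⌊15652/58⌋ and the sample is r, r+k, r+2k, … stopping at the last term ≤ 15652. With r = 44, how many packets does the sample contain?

k = ⌊15652/58⌋ = 269
Achieved size = ⌊(15652 − 44)/269⌋ + 1 = ⌊15608/269⌋ + 1 = 58 + 1 = 59
(last selection: 44 + 58×269 = 15646 ≤ 15652; next would be 15915 > 15652)

59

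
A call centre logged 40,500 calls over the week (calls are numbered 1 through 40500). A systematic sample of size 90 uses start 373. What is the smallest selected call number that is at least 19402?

19723

k = 40500/90 = 450
Steps past start: ⌈(19402 − 373)/450⌉ = ⌈19029/450⌉ = 43
Selected call: 373 + 43×450 = 19723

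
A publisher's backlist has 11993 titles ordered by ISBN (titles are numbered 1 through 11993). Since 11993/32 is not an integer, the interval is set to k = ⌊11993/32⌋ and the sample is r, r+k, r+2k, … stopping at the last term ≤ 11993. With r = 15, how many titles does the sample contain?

k = ⌊11993/32⌋ = 374
Achieved size = ⌊(11993 − 15)/374⌋ + 1 = ⌊11978/374⌋ + 1 = 32 + 1 = 33
(last selection: 15 + 32×374 = 11983 ≤ 11993; next would be 12357 > 11993)

33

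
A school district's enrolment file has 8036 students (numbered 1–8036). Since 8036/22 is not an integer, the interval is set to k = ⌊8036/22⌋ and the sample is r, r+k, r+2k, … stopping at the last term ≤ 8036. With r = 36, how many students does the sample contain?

22

k = ⌊8036/22⌋ = 365
Achieved size = ⌊(8036 − 36)/365⌋ + 1 = ⌊8000/365⌋ + 1 = 21 + 1 = 22
(last selection: 36 + 21×365 = 7701 ≤ 8036; next would be 8066 > 8036)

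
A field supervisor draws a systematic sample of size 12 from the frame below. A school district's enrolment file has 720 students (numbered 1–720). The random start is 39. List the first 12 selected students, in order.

39, 99, 159, 219, 279, 339, 399, 459, 519, 579, 639, 699

k = N/n = 720/12 = 60
student 1: 39
student 2: 39 + 60 = 99
student 3: 99 + 60 = 159
student 4: 159 + 60 = 219
student 5: 219 + 60 = 279
student 6: 279 + 60 = 339
student 7: 339 + 60 = 399
student 8: 399 + 60 = 459
student 9: 459 + 60 = 519
student 10: 519 + 60 = 579
student 11: 579 + 60 = 639
student 12: 639 + 60 = 699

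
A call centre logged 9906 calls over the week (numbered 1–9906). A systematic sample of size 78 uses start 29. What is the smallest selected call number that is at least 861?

918

k = 9906/78 = 127
Steps past start: ⌈(861 − 29)/127⌉ = ⌈832/127⌉ = 7
Selected call: 29 + 7×127 = 918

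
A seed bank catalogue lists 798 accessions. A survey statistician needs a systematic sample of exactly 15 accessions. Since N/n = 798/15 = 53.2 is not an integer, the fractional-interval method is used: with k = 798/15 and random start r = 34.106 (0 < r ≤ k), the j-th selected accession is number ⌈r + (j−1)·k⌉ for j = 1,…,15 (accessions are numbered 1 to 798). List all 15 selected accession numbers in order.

j=1: r + 0k = 34.106 → ⌈·⌉ = 35
j=2: r + 1k = 87.306 → ⌈·⌉ = 88
j=3: r + 2k = 140.506 → ⌈·⌉ = 141
j=4: r + 3k = 193.706 → ⌈·⌉ = 194
j=5: r + 4k = 246.906 → ⌈·⌉ = 247
j=6: r + 5k = 300.106 → ⌈·⌉ = 301
j=7: r + 6k = 353.306 → ⌈·⌉ = 354
j=8: r + 7k = 406.506 → ⌈·⌉ = 407
j=9: r + 8k = 459.706 → ⌈·⌉ = 460
j=10: r + 9k = 512.906 → ⌈·⌉ = 513
j=11: r + 10k = 566.106 → ⌈·⌉ = 567
j=12: r + 11k = 619.306 → ⌈·⌉ = 620
j=13: r + 12k = 672.506 → ⌈·⌉ = 673
j=14: r + 13k = 725.706 → ⌈·⌉ = 726
j=15: r + 14k = 778.906 → ⌈·⌉ = 779

35, 88, 141, 194, 247, 301, 354, 407, 460, 513, 567, 620, 673, 726, 779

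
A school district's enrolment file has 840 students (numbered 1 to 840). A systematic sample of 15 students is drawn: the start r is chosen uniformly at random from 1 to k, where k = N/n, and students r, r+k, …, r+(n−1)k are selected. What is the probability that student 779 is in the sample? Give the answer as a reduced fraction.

1/56

k = 840/15 = 56.
Student 779 is selected iff r ≡ 779 (mod 56); exactly one such r in {1,…,56}.
Inclusion probability = 1/56.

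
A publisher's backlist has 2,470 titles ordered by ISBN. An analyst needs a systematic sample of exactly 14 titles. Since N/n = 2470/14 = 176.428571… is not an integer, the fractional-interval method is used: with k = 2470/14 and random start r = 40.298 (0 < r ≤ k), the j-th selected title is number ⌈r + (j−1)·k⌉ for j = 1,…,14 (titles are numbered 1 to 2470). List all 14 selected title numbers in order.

j=1: r + 0k = 40.298 → ⌈·⌉ = 41
j=2: r + 1k = 216.726571… → ⌈·⌉ = 217
j=3: r + 2k = 393.155142… → ⌈·⌉ = 394
j=4: r + 3k = 569.583714… → ⌈·⌉ = 570
j=5: r + 4k = 746.012285… → ⌈·⌉ = 747
j=6: r + 5k = 922.440857… → ⌈·⌉ = 923
j=7: r + 6k = 1098.869428… → ⌈·⌉ = 1099
j=8: r + 7k = 1275.298 → ⌈·⌉ = 1276
j=9: r + 8k = 1451.726571… → ⌈·⌉ = 1452
j=10: r + 9k = 1628.155142… → ⌈·⌉ = 1629
j=11: r + 10k = 1804.583714… → ⌈·⌉ = 1805
j=12: r + 11k = 1981.012285… → ⌈·⌉ = 1982
j=13: r + 12k = 2157.440857… → ⌈·⌉ = 2158
j=14: r + 13k = 2333.869428… → ⌈·⌉ = 2334

41, 217, 394, 570, 747, 923, 1099, 1276, 1452, 1629, 1805, 1982, 2158, 2334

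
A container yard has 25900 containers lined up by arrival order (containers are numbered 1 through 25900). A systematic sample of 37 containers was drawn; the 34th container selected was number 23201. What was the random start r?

k = 25900/37 = 700
r = 23201 − (34−1)×700 = 23201 − 23100 = 101

101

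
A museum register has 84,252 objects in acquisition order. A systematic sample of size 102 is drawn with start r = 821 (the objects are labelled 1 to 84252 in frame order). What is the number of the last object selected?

k = 84252/102 = 826
102nd selection = r + (102−1)·k = 821 + 101×826 = 821 + 83426 = 84247

84247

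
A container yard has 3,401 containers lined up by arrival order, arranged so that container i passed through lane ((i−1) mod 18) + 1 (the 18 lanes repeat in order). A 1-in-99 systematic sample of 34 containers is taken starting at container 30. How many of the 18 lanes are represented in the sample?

Consecutive selections differ by k = 99, so their lane numbers differ by 99 mod 18 = 9.
gcd(99, 18) = 9, so the sample visits 18/9 = 2 distinct residues mod 18.
Start 30 is lane 12; the lanes hit are 3, 12.

2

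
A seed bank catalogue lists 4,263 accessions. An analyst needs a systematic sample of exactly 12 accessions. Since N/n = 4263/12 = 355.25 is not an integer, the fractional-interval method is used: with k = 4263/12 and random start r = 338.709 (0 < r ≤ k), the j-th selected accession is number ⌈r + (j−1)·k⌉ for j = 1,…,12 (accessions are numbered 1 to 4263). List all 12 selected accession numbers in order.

j=1: r + 0k = 338.709 → ⌈·⌉ = 339
j=2: r + 1k = 693.959 → ⌈·⌉ = 694
j=3: r + 2k = 1049.209 → ⌈·⌉ = 1050
j=4: r + 3k = 1404.459 → ⌈·⌉ = 1405
j=5: r + 4k = 1759.709 → ⌈·⌉ = 1760
j=6: r + 5k = 2114.959 → ⌈·⌉ = 2115
j=7: r + 6k = 2470.209 → ⌈·⌉ = 2471
j=8: r + 7k = 2825.459 → ⌈·⌉ = 2826
j=9: r + 8k = 3180.709 → ⌈·⌉ = 3181
j=10: r + 9k = 3535.959 → ⌈·⌉ = 3536
j=11: r + 10k = 3891.209 → ⌈·⌉ = 3892
j=12: r + 11k = 4246.459 → ⌈·⌉ = 4247

339, 694, 1050, 1405, 1760, 2115, 2471, 2826, 3181, 3536, 3892, 4247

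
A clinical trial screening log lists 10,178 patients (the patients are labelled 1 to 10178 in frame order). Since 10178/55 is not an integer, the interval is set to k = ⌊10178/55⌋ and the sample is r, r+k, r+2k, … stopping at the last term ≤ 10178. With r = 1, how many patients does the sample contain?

k = ⌊10178/55⌋ = 185
Achieved size = ⌊(10178 − 1)/185⌋ + 1 = ⌊10177/185⌋ + 1 = 55 + 1 = 56
(last selection: 1 + 55×185 = 10176 ≤ 10178; next would be 10361 > 10178)

56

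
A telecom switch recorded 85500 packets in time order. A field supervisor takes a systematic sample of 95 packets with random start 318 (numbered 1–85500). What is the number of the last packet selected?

k = 85500/95 = 900
95th selection = r + (95−1)·k = 318 + 94×900 = 318 + 84600 = 84918

84918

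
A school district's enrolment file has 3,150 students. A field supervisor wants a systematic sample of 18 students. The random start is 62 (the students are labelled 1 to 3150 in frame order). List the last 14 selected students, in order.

k = N/n = 3150/18 = 175
5th selection = 62 + 4×175 = 762
6th: 762 + 175 = 937
7th: 937 + 175 = 1112
8th: 1112 + 175 = 1287
9th: 1287 + 175 = 1462
10th: 1462 + 175 = 1637
11th: 1637 + 175 = 1812
12th: 1812 + 175 = 1987
13th: 1987 + 175 = 2162
14th: 2162 + 175 = 2337
15th: 2337 + 175 = 2512
16th: 2512 + 175 = 2687
17th: 2687 + 175 = 2862
18th: 2862 + 175 = 3037

762, 937, 1112, 1287, 1462, 1637, 1812, 1987, 2162, 2337, 2512, 2687, 2862, 3037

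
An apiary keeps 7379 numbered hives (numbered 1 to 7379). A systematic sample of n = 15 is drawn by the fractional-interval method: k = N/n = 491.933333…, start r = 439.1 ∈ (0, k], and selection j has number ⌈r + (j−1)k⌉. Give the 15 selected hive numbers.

j=1: r + 0k = 439.1 → ⌈·⌉ = 440
j=2: r + 1k = 931.033333… → ⌈·⌉ = 932
j=3: r + 2k = 1422.966666… → ⌈·⌉ = 1423
j=4: r + 3k = 1914.9 → ⌈·⌉ = 1915
j=5: r + 4k = 2406.833333… → ⌈·⌉ = 2407
j=6: r + 5k = 2898.766666… → ⌈·⌉ = 2899
j=7: r + 6k = 3390.7 → ⌈·⌉ = 3391
j=8: r + 7k = 3882.633333… → ⌈·⌉ = 3883
j=9: r + 8k = 4374.566666… → ⌈·⌉ = 4375
j=10: r + 9k = 4866.5 → ⌈·⌉ = 4867
j=11: r + 10k = 5358.433333… → ⌈·⌉ = 5359
j=12: r + 11k = 5850.366666… → ⌈·⌉ = 5851
j=13: r + 12k = 6342.3 → ⌈·⌉ = 6343
j=14: r + 13k = 6834.233333… → ⌈·⌉ = 6835
j=15: r + 14k = 7326.166666… → ⌈·⌉ = 7327

440, 932, 1423, 1915, 2407, 2899, 3391, 3883, 4375, 4867, 5359, 5851, 6343, 6835, 7327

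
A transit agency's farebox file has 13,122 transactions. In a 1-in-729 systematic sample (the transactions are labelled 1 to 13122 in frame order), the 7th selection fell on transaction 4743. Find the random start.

369

k = 729
r = 4743 − (7−1)×729 = 4743 − 4374 = 369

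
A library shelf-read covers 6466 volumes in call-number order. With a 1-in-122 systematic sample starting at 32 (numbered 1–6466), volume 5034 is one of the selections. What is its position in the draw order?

42

k = 122
position = (5034 − 32)/122 + 1 = 5002/122 + 1 = 41 + 1 = 42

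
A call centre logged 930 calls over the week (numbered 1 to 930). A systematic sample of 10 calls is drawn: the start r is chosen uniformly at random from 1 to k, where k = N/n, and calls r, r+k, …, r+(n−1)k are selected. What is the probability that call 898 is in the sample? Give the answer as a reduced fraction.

1/93

k = 930/10 = 93.
Call 898 is selected iff r ≡ 898 (mod 93); exactly one such r in {1,…,93}.
Inclusion probability = 1/93.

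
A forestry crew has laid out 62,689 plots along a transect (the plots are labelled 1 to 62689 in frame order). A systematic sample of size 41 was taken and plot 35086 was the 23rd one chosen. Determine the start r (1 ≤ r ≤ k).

1448

k = 62689/41 = 1529
r = 35086 − (23−1)×1529 = 35086 − 33638 = 1448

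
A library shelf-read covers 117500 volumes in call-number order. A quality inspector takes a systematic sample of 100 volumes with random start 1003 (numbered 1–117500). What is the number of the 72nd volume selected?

84428

k = 117500/100 = 1175
72nd selection = r + (72−1)·k = 1003 + 71×1175 = 1003 + 83425 = 84428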